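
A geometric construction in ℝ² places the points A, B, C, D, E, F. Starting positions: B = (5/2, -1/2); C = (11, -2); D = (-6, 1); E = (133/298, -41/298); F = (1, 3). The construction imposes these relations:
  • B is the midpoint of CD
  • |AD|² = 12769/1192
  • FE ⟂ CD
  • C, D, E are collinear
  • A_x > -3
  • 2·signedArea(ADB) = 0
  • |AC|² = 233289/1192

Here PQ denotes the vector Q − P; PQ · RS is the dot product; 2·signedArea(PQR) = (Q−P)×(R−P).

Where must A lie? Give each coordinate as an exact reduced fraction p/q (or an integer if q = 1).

A = (-1655/596, 257/596)

1. A_x = -1655/596  [line 3/2·x + 17/2·y + 1/2 = 0 ∩ |AD|² = 12769/1192]
2. A_y = 257/596  [line 3/2·x + 17/2·y + 1/2 = 0 ∩ |AD|² = 12769/1192]
   → A = (-1655/596, 257/596)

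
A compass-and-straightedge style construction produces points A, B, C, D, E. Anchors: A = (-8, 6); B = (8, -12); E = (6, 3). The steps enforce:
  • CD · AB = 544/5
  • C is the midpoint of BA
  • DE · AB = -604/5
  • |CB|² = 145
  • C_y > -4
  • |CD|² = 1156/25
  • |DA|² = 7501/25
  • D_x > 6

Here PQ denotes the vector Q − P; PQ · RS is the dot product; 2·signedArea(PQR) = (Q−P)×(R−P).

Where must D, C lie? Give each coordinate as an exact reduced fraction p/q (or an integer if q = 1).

1. D_x = 34/5  [line -16·x + 18·y + 814/5 = 0 ∩ |DA|² = 7501/25]
2. D_y = -3  [line -16·x + 18·y + 814/5 = 0 ∩ |DA|² = 7501/25]
   → D = (34/5, -3)
3. C_x = 0  [C is the midpoint of BA]
4. C_y = -3  [C is the midpoint of BA]
   → C = (0, -3)

C = (0, -3)
D = (34/5, -3)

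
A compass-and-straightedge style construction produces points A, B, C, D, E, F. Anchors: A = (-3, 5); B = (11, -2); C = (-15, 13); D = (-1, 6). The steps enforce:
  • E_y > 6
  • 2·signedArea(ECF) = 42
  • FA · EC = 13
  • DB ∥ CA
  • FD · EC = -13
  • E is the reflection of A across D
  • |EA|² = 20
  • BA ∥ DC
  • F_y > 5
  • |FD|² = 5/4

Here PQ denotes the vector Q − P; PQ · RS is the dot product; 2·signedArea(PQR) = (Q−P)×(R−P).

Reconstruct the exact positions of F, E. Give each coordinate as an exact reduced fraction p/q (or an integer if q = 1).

E = (1, 7)
F = (-2, 11/2)

1. E_x = 1  [E is the reflection of A across D]
2. E_y = 7  [E is the reflection of A across D]
   → E = (1, 7)
3. F_x = -2  [FD · EC = -13 ∩ 2·signedArea(ECF) = 42]
4. F_y = 11/2  [FD · EC = -13 ∩ 2·signedArea(ECF) = 42]
   → F = (-2, 11/2)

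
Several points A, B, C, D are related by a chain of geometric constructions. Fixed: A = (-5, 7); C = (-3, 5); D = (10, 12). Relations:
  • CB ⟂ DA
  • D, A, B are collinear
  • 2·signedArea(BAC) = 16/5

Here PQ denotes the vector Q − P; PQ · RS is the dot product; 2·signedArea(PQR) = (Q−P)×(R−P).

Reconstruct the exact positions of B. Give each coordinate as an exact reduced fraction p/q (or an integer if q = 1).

1. B_x = -19/5  [D, A, B are collinear ∩ CB ⟂ DA]
2. B_y = 37/5  [D, A, B are collinear ∩ CB ⟂ DA]
   → B = (-19/5, 37/5)

B = (-19/5, 37/5)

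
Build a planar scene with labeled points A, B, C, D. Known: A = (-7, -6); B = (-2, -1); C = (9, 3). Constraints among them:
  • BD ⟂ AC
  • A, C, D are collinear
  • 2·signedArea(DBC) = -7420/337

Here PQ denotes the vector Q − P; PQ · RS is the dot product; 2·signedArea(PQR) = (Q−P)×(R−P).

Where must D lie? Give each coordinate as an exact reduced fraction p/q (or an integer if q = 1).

D = (-359/337, -897/337)

1. D_x = -359/337  [A, C, D are collinear ∩ BD ⟂ AC]
2. D_y = -897/337  [A, C, D are collinear ∩ BD ⟂ AC]
   → D = (-359/337, -897/337)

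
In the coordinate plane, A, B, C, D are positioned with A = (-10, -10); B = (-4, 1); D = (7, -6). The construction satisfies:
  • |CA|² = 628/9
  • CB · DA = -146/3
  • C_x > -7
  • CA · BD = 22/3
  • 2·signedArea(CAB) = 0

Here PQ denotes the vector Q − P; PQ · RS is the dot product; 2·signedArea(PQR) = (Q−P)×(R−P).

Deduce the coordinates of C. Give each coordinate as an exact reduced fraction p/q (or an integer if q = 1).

C = (-6, -8/3)

1. C_x = -6  [2·signedArea(CAB) = 0 ∩ CA · BD = 22/3]
2. C_y = -8/3  [2·signedArea(CAB) = 0 ∩ CA · BD = 22/3]
   → C = (-6, -8/3)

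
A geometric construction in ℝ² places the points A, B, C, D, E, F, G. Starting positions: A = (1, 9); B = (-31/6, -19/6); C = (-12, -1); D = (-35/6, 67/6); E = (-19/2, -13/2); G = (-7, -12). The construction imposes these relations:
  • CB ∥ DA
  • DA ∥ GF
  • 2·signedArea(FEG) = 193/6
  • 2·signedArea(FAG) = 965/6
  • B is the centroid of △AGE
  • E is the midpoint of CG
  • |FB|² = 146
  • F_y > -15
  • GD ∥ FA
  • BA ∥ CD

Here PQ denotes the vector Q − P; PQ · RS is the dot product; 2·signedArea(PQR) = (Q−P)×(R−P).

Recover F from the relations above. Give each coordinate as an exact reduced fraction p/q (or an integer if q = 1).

F = (-1/6, -85/6)

1. F_x = -1/6  [GD ∥ FA ∩ DA ∥ GF]
2. F_y = -85/6  [GD ∥ FA ∩ DA ∥ GF]
   → F = (-1/6, -85/6)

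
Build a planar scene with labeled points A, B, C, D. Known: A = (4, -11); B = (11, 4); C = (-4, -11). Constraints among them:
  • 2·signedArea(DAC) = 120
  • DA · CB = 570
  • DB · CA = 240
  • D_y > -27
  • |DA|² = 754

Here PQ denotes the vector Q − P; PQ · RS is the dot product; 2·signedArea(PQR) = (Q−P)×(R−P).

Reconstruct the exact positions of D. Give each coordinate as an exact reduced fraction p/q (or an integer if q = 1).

D = (-19, -26)

1. D_x = -19  [2·signedArea(DAC) = 120 ∩ DA · CB = 570]
2. D_y = -26  [2·signedArea(DAC) = 120 ∩ DA · CB = 570]
   → D = (-19, -26)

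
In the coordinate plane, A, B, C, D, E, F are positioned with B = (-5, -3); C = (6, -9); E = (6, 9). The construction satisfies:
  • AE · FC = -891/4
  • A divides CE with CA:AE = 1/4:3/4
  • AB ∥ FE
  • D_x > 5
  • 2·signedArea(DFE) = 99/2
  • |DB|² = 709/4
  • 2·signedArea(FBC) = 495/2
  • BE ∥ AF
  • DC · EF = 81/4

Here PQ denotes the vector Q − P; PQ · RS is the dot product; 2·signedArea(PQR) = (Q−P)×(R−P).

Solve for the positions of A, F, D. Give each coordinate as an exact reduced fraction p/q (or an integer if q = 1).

1. A_x = 6  [A divides CE with CA:AE = 1/4:3/4]
2. A_y = -9/2  [A divides CE with CA:AE = 1/4:3/4]
   → A = (6, -9/2)
3. F_x = 17  [AB ∥ FE ∩ BE ∥ AF]
4. F_y = 15/2  [AB ∥ FE ∩ BE ∥ AF]
   → F = (17, 15/2)
5. D_x = 6  [2·signedArea(DFE) = 99/2 ∩ DC · EF = 81/4]
6. D_y = 9/2  [2·signedArea(DFE) = 99/2 ∩ DC · EF = 81/4]
   → D = (6, 9/2)

A = (6, -9/2)
D = (6, 9/2)
F = (17, 15/2)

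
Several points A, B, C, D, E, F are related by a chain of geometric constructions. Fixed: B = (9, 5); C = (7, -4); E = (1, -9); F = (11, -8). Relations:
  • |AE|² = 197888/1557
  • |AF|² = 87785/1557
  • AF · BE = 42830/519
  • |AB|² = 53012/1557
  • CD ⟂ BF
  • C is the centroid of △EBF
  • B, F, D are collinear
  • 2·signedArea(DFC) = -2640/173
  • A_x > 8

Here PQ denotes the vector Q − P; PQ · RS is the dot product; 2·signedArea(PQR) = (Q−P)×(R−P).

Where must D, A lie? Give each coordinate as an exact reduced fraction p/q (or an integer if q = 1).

1. D_x = 1783/173  [B, F, D are collinear ∩ CD ⟂ BF]
2. D_y = -604/173  [B, F, D are collinear ∩ CD ⟂ BF]
   → D = (1783/173, -604/173)
3. A_x = 1517/173  [line 8·x + 14·y + -30374/519 = 0 ∩ |AB|² = 53012/1557]
4. A_y = -431/519  [line 8·x + 14·y + -30374/519 = 0 ∩ |AB|² = 53012/1557]
   → A = (1517/173, -431/519)

A = (1517/173, -431/519)
D = (1783/173, -604/173)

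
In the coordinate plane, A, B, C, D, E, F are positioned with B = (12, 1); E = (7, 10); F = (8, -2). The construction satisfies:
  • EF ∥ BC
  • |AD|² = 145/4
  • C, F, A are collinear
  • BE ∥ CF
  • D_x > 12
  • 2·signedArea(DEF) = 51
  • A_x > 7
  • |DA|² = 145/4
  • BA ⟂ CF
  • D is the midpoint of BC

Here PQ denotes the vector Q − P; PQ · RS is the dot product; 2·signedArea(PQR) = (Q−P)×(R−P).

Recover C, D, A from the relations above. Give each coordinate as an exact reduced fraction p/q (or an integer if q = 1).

A = (813/106, -149/106)
C = (13, -11)
D = (25/2, -5)

1. C_x = 13  [BE ∥ CF ∩ EF ∥ BC]
2. C_y = -11  [BE ∥ CF ∩ EF ∥ BC]
   → C = (13, -11)
3. D_x = 25/2  [D is the midpoint of BC]
4. D_y = -5  [D is the midpoint of BC]
   → D = (25/2, -5)
5. A_x = 813/106  [C, F, A are collinear ∩ BA ⟂ CF]
6. A_y = -149/106  [C, F, A are collinear ∩ BA ⟂ CF]
   → A = (813/106, -149/106)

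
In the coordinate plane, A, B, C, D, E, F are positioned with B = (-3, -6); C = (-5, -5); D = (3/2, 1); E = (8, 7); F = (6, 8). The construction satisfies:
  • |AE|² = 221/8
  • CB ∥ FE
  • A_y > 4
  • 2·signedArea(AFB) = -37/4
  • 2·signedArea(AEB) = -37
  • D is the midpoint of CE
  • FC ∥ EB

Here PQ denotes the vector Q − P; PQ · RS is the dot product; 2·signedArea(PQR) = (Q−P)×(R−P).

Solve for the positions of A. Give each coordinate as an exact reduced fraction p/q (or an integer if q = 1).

A = (13/4, 19/4)

1. A_x = 13/4  [2·signedArea(AFB) = -37/4 ∩ 2·signedArea(AEB) = -37]
2. A_y = 19/4  [2·signedArea(AFB) = -37/4 ∩ 2·signedArea(AEB) = -37]
   → A = (13/4, 19/4)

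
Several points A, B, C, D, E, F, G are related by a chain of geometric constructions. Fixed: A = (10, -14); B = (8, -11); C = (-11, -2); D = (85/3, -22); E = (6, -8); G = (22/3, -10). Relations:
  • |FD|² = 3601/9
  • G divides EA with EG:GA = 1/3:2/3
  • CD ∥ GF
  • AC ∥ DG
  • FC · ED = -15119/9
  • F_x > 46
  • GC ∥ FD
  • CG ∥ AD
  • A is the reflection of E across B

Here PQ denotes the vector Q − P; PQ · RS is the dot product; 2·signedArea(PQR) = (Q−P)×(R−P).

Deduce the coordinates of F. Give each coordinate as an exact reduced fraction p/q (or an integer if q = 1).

1. F_x = 140/3  [GC ∥ FD ∩ CD ∥ GF]
2. F_y = -30  [GC ∥ FD ∩ CD ∥ GF]
   → F = (140/3, -30)

F = (140/3, -30)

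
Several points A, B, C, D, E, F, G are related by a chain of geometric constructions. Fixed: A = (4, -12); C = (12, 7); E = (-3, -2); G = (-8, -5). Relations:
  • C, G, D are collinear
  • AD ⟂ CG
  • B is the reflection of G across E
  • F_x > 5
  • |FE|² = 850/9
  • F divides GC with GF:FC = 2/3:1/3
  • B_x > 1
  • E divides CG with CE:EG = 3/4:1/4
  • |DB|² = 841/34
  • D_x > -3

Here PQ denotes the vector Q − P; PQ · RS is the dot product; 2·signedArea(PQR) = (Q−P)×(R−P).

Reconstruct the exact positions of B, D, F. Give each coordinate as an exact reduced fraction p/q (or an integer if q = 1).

1. B_x = 2  [B is the reflection of G across E]
2. B_y = 1  [B is the reflection of G across E]
   → B = (2, 1)
3. D_x = -77/34  [C, G, D are collinear ∩ AD ⟂ CG]
4. D_y = -53/34  [C, G, D are collinear ∩ AD ⟂ CG]
   → D = (-77/34, -53/34)
5. F_x = 16/3  [F divides GC with GF:FC = 2/3:1/3]
6. F_y = 3  [F divides GC with GF:FC = 2/3:1/3]
   → F = (16/3, 3)

B = (2, 1)
D = (-77/34, -53/34)
F = (16/3, 3)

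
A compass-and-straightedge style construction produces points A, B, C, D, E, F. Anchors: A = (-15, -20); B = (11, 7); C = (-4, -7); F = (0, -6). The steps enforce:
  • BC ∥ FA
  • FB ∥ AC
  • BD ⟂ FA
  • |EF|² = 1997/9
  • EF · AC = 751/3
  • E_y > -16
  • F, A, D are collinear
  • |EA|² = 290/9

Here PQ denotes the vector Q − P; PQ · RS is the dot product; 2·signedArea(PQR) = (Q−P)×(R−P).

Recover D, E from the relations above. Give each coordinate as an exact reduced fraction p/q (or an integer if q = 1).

1. D_x = 5205/421  [F, A, D are collinear ∩ BD ⟂ FA]
2. D_y = 2332/421  [F, A, D are collinear ∩ BD ⟂ FA]
   → D = (5205/421, 2332/421)
3. E_x = -34/3  [line -11·x + -13·y + -985/3 = 0 ∩ |EA|² = 290/9]
4. E_y = -47/3  [line -11·x + -13·y + -985/3 = 0 ∩ |EA|² = 290/9]
   → E = (-34/3, -47/3)

D = (5205/421, 2332/421)
E = (-34/3, -47/3)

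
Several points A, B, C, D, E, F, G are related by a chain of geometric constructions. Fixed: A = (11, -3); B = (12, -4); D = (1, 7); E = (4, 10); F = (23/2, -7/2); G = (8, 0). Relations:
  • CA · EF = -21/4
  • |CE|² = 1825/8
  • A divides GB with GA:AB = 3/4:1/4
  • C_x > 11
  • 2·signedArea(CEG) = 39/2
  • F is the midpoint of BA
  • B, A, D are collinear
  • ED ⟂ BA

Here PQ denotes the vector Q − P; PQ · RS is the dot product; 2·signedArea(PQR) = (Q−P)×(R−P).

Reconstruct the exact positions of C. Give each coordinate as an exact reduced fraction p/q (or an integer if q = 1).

1. C_x = 45/4  [CA · EF = -21/4 ∩ 2·signedArea(CEG) = 39/2]
2. C_y = -13/4  [CA · EF = -21/4 ∩ 2·signedArea(CEG) = 39/2]
   → C = (45/4, -13/4)

C = (45/4, -13/4)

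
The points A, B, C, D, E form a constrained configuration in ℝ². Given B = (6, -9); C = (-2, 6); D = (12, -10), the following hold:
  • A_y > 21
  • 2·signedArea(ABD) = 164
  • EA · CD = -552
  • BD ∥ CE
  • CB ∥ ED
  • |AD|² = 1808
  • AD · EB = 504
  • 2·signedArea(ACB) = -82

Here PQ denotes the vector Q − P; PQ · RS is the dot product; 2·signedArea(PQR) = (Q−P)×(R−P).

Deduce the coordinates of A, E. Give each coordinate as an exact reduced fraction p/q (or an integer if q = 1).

1. A_x = -16  [2·signedArea(ACB) = -82 ∩ 2·signedArea(ABD) = 164]
2. A_y = 22  [2·signedArea(ACB) = -82 ∩ 2·signedArea(ABD) = 164]
   → A = (-16, 22)
3. E_x = 4  [CB ∥ ED ∩ BD ∥ CE]
4. E_y = 5  [CB ∥ ED ∩ BD ∥ CE]
   → E = (4, 5)

A = (-16, 22)
E = (4, 5)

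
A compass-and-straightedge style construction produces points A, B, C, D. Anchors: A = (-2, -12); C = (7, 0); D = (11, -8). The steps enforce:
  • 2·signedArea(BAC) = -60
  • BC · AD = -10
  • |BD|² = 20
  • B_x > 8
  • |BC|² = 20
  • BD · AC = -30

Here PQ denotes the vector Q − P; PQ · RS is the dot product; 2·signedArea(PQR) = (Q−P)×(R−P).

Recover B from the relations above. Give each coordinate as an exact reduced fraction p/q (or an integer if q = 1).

1. B_x = 9  [BD · AC = -30 ∩ BC · AD = -10]
2. B_y = -4  [BD · AC = -30 ∩ BC · AD = -10]
   → B = (9, -4)

B = (9, -4)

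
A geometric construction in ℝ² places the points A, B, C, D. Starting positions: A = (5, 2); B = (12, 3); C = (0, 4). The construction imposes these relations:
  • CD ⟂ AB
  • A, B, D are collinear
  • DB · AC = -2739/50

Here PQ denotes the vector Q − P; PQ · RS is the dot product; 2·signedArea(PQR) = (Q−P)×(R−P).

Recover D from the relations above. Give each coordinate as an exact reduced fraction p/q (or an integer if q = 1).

1. D_x = 19/50  [A, B, D are collinear ∩ CD ⟂ AB]
2. D_y = 67/50  [A, B, D are collinear ∩ CD ⟂ AB]
   → D = (19/50, 67/50)

D = (19/50, 67/50)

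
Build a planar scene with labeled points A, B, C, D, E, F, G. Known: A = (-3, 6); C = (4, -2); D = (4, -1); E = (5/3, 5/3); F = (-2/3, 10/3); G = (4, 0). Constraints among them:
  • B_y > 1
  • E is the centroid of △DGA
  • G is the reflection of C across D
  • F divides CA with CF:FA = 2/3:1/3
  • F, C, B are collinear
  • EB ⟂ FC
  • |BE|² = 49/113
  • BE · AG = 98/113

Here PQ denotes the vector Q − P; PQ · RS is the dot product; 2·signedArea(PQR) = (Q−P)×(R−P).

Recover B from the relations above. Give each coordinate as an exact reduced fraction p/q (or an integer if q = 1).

B = (397/339, 418/339)

1. B_x = 397/339  [F, C, B are collinear ∩ EB ⟂ FC]
2. B_y = 418/339  [F, C, B are collinear ∩ EB ⟂ FC]
   → B = (397/339, 418/339)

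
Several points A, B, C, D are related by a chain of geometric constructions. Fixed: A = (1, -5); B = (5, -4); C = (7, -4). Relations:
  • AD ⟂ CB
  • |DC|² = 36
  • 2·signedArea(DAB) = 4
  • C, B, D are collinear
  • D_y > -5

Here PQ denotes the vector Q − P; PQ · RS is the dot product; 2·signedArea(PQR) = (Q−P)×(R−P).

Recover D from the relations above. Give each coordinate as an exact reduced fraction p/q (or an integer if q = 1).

1. D_x = 1  [C, B, D are collinear ∩ AD ⟂ CB]
2. D_y = -4  [C, B, D are collinear ∩ AD ⟂ CB]
   → D = (1, -4)

D = (1, -4)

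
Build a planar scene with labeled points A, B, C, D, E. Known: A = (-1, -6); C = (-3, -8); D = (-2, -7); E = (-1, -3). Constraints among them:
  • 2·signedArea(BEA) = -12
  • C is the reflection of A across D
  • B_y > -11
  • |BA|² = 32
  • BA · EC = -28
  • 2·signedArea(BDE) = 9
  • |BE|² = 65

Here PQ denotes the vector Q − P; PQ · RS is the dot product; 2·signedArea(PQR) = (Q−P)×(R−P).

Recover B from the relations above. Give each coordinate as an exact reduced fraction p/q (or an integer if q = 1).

1. B_x = -5  [2·signedArea(BDE) = 9 ∩ 2·signedArea(BEA) = -12]
2. B_y = -10  [2·signedArea(BDE) = 9 ∩ 2·signedArea(BEA) = -12]
   → B = (-5, -10)

B = (-5, -10)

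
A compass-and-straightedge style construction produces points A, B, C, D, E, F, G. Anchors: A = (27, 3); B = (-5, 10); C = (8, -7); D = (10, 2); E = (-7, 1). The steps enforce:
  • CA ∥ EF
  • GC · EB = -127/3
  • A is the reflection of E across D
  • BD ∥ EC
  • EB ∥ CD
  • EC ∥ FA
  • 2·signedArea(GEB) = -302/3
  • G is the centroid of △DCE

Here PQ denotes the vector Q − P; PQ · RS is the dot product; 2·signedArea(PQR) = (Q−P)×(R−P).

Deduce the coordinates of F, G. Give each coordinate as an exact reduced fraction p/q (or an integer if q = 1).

F = (12, 11)
G = (11/3, -4/3)

1. F_x = 12  [EC ∥ FA ∩ CA ∥ EF]
2. F_y = 11  [EC ∥ FA ∩ CA ∥ EF]
   → F = (12, 11)
3. G_x = 11/3  [G is the centroid of △DCE]
4. G_y = -4/3  [G is the centroid of △DCE]
   → G = (11/3, -4/3)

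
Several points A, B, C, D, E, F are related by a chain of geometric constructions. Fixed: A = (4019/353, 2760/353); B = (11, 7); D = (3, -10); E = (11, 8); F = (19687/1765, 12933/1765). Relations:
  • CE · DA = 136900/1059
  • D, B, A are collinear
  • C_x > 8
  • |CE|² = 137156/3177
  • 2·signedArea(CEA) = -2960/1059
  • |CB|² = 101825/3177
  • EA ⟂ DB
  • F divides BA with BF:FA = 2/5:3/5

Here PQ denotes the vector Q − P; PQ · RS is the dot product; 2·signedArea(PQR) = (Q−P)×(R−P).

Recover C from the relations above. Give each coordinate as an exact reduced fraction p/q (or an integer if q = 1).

1. C_x = 2987/353  [line 64/353·x + 136/353·y + -2416/1059 = 0 ∩ |CE|² = 137156/3177]
2. C_y = 2054/1059  [line 64/353·x + 136/353·y + -2416/1059 = 0 ∩ |CE|² = 137156/3177]
   → C = (2987/353, 2054/1059)

C = (2987/353, 2054/1059)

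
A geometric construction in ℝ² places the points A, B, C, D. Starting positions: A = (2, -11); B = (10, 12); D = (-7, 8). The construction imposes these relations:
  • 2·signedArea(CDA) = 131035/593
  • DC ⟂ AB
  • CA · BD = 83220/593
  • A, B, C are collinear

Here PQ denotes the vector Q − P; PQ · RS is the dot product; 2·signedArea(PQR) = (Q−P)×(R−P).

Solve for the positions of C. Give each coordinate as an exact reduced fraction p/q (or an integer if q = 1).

1. C_x = 4106/593  [A, B, C are collinear ∩ DC ⟂ AB]
2. C_y = 1872/593  [A, B, C are collinear ∩ DC ⟂ AB]
   → C = (4106/593, 1872/593)

C = (4106/593, 1872/593)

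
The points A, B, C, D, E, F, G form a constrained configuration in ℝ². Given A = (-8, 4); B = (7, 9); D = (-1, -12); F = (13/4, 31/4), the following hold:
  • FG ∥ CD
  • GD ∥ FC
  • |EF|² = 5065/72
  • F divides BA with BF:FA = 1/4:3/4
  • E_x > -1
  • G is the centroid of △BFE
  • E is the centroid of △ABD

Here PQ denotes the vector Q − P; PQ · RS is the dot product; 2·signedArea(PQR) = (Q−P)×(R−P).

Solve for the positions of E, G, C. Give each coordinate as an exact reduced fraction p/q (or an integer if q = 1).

C = (-17/18, -179/18)
E = (-2/3, 1/3)
G = (115/36, 205/36)

1. E_x = -2/3  [E is the centroid of △ABD]
2. E_y = 1/3  [E is the centroid of △ABD]
   → E = (-2/3, 1/3)
3. G_x = 115/36  [G is the centroid of △BFE]
4. G_y = 205/36  [G is the centroid of △BFE]
   → G = (115/36, 205/36)
5. C_x = -17/18  [FG ∥ CD ∩ GD ∥ FC]
6. C_y = -179/18  [FG ∥ CD ∩ GD ∥ FC]
   → C = (-17/18, -179/18)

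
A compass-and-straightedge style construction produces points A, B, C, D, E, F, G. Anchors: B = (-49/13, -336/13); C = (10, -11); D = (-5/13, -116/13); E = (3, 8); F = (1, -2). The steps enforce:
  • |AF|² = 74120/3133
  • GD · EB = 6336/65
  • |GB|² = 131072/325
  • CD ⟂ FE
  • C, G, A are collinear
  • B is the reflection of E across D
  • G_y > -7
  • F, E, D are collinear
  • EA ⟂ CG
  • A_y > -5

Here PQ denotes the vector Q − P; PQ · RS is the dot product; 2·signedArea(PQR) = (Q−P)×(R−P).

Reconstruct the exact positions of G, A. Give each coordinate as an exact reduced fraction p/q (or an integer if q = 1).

A = (-9921/3133, -14128/3133)
G = (11/65, -80/13)

1. G_x = 11/65  [line 88/13·x + 440/13·y + 13464/65 = 0 ∩ |GB|² = 131072/325]
2. G_y = -80/13  [line 88/13·x + 440/13·y + 13464/65 = 0 ∩ |GB|² = 131072/325]
   → G = (11/65, -80/13)
3. A_x = -9921/3133  [C, G, A are collinear ∩ EA ⟂ CG]
4. A_y = -14128/3133  [C, G, A are collinear ∩ EA ⟂ CG]
   → A = (-9921/3133, -14128/3133)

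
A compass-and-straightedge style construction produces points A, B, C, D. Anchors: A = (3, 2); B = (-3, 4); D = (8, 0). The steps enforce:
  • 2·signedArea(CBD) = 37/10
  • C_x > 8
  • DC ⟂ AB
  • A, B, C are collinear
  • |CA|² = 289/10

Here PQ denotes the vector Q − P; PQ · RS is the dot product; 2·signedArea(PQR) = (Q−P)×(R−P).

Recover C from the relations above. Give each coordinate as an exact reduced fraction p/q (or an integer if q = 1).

1. C_x = 81/10  [A, B, C are collinear ∩ DC ⟂ AB]
2. C_y = 3/10  [A, B, C are collinear ∩ DC ⟂ AB]
   → C = (81/10, 3/10)

C = (81/10, 3/10)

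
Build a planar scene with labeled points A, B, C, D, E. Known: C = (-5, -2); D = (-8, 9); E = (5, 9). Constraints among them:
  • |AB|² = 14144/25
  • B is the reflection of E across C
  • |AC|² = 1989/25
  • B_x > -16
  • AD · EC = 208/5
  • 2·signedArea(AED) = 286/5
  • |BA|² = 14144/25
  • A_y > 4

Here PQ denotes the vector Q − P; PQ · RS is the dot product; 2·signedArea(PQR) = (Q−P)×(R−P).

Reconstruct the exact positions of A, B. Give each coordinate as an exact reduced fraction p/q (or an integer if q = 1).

1. A_x = 1  [2·signedArea(AED) = 286/5 ∩ AD · EC = 208/5]
2. A_y = 23/5  [2·signedArea(AED) = 286/5 ∩ AD · EC = 208/5]
   → A = (1, 23/5)
3. B_x = -15  [B is the reflection of E across C]
4. B_y = -13  [B is the reflection of E across C]
   → B = (-15, -13)

A = (1, 23/5)
B = (-15, -13)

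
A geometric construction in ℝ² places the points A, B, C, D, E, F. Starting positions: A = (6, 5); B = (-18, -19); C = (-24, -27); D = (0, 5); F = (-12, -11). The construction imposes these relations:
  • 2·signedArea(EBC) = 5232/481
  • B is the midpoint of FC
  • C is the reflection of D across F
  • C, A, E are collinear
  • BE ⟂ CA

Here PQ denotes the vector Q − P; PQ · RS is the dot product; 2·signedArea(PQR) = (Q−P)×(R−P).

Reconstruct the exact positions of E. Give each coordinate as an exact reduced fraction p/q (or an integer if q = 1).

E = (-8274/481, -9499/481)

1. E_x = -8274/481  [C, A, E are collinear ∩ BE ⟂ CA]
2. E_y = -9499/481  [C, A, E are collinear ∩ BE ⟂ CA]
   → E = (-8274/481, -9499/481)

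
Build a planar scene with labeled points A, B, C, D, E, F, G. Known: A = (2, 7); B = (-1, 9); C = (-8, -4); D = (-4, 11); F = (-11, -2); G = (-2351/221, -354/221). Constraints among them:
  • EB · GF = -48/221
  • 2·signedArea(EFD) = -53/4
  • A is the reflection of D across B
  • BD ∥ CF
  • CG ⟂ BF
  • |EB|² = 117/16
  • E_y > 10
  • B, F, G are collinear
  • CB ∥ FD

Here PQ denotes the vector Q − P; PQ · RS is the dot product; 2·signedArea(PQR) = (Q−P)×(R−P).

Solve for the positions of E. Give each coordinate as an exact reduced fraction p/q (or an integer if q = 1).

1. E_x = -13/4  [2·signedArea(EFD) = -53/4 ∩ EB · GF = -48/221]
2. E_y = 21/2  [2·signedArea(EFD) = -53/4 ∩ EB · GF = -48/221]
   → E = (-13/4, 21/2)

E = (-13/4, 21/2)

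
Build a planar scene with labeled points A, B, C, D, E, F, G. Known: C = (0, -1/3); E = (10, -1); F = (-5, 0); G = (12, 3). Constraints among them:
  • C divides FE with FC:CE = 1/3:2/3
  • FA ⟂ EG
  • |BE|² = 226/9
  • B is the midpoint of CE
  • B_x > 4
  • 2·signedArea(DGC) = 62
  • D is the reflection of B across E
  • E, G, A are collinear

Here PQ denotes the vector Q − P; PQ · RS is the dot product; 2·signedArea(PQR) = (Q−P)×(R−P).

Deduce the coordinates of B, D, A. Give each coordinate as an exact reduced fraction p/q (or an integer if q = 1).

A = (37/5, -31/5)
B = (5, -2/3)
D = (15, -4/3)

1. B_x = 5  [B is the midpoint of CE]
2. B_y = -2/3  [B is the midpoint of CE]
   → B = (5, -2/3)
3. D_x = 15  [D is the reflection of B across E]
4. D_y = -4/3  [D is the reflection of B across E]
   → D = (15, -4/3)
5. A_x = 37/5  [E, G, A are collinear ∩ FA ⟂ EG]
6. A_y = -31/5  [E, G, A are collinear ∩ FA ⟂ EG]
   → A = (37/5, -31/5)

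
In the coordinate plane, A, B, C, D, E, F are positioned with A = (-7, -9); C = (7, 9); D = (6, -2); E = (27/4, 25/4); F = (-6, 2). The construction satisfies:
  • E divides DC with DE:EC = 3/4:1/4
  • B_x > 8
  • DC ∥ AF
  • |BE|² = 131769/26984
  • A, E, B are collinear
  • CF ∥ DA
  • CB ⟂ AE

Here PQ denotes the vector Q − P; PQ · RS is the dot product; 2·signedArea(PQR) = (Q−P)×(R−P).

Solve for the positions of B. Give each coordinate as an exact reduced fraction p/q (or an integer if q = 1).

B = (27759/3373, 26617/3373)

1. B_x = 27759/3373  [A, E, B are collinear ∩ CB ⟂ AE]
2. B_y = 26617/3373  [A, E, B are collinear ∩ CB ⟂ AE]
   → B = (27759/3373, 26617/3373)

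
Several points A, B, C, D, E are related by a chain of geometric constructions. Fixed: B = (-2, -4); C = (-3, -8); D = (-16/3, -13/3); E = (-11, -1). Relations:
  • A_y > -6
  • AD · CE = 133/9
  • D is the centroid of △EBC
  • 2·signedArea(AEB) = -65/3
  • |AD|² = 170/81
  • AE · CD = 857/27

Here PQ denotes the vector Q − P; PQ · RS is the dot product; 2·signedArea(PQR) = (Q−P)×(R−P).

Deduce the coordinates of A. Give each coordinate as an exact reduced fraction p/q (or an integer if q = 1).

A = (-41/9, -50/9)

1. A_x = -41/9  [AE · CD = 857/27 ∩ AD · CE = 133/9]
2. A_y = -50/9  [AE · CD = 857/27 ∩ AD · CE = 133/9]
   → A = (-41/9, -50/9)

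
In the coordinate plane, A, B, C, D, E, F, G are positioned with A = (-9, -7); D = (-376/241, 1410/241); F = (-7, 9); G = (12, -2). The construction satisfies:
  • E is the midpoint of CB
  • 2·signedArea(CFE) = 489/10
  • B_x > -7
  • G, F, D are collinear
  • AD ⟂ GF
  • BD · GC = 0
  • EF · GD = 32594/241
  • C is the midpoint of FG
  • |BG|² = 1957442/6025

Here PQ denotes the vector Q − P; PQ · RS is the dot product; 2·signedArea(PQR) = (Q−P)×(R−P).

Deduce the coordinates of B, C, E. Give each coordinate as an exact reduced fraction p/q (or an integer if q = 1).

1. C_x = 5/2  [C is the midpoint of FG]
2. C_y = 7/2  [C is the midpoint of FG]
   → C = (5/2, 7/2)
3. E_x = -8493/4820  [EF · GD = 32594/241 ∩ 2·signedArea(CFE) = 489/10]
4. E_y = 3953/4820  [EF · GD = 32594/241 ∩ 2·signedArea(CFE) = 489/10]
   → E = (-8493/4820, 3953/4820)
5. B_x = -7259/1205  [BD · GC = 0 ∩ E is the midpoint of CB]
6. B_y = -2241/1205  [BD · GC = 0 ∩ E is the midpoint of CB]
   → B = (-7259/1205, -2241/1205)

B = (-7259/1205, -2241/1205)
C = (5/2, 7/2)
E = (-8493/4820, 3953/4820)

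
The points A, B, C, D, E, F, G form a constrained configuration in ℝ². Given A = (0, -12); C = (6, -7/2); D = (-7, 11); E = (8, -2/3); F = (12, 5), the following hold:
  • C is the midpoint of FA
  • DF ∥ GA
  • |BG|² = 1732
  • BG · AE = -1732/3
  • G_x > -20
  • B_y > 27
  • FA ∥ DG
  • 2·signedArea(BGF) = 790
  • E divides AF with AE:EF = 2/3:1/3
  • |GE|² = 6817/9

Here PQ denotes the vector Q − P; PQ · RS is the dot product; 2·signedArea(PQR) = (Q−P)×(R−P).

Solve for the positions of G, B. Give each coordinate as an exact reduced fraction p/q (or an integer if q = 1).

B = (5, 28)
G = (-19, -6)

1. G_x = -19  [DF ∥ GA ∩ FA ∥ DG]
2. G_y = -6  [DF ∥ GA ∩ FA ∥ DG]
   → G = (-19, -6)
3. B_x = 5  [BG · AE = -1732/3 ∩ 2·signedArea(BGF) = 790]
4. B_y = 28  [BG · AE = -1732/3 ∩ 2·signedArea(BGF) = 790]
   → B = (5, 28)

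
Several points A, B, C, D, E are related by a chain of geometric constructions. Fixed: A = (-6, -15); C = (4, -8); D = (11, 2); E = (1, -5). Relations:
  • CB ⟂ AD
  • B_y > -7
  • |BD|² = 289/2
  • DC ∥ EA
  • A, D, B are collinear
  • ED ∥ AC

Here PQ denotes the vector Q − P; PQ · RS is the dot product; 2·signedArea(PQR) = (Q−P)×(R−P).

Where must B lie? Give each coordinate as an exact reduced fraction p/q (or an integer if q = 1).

B = (5/2, -13/2)

1. B_x = 5/2  [A, D, B are collinear ∩ CB ⟂ AD]
2. B_y = -13/2  [A, D, B are collinear ∩ CB ⟂ AD]
   → B = (5/2, -13/2)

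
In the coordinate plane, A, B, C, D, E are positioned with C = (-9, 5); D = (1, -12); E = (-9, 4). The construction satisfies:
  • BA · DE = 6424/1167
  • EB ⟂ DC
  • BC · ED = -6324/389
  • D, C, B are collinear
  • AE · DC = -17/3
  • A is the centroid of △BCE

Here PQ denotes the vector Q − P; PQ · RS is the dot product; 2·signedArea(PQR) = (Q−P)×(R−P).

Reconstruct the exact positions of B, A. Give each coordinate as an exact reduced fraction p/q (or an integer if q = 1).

1. B_x = -3331/389  [D, C, B are collinear ∩ EB ⟂ DC]
2. B_y = 1656/389  [D, C, B are collinear ∩ EB ⟂ DC]
   → B = (-3331/389, 1656/389)
3. A_x = -10333/1167  [A is the centroid of △BCE]
4. A_y = 1719/389  [A is the centroid of △BCE]
   → A = (-10333/1167, 1719/389)

A = (-10333/1167, 1719/389)
B = (-3331/389, 1656/389)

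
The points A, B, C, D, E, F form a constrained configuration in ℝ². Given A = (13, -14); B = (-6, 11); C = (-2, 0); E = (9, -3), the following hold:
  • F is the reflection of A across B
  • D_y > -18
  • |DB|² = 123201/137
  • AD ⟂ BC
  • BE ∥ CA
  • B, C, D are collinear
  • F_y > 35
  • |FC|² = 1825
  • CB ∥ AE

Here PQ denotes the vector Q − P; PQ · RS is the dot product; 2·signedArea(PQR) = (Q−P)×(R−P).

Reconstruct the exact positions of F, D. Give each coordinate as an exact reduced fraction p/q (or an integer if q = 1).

D = (582/137, -2354/137)
F = (-25, 36)

1. F_x = -25  [F is the reflection of A across B]
2. F_y = 36  [F is the reflection of A across B]
   → F = (-25, 36)
3. D_x = 582/137  [B, C, D are collinear ∩ AD ⟂ BC]
4. D_y = -2354/137  [B, C, D are collinear ∩ AD ⟂ BC]
   → D = (582/137, -2354/137)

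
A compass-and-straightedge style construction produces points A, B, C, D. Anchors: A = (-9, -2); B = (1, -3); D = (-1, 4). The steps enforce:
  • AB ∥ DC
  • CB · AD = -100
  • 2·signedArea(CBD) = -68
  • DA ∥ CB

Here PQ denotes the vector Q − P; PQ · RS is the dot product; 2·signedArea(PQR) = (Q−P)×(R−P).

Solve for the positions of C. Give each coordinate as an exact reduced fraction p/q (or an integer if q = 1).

C = (9, 3)

1. C_x = 9  [DA ∥ CB ∩ AB ∥ DC]
2. C_y = 3  [DA ∥ CB ∩ AB ∥ DC]
   → C = (9, 3)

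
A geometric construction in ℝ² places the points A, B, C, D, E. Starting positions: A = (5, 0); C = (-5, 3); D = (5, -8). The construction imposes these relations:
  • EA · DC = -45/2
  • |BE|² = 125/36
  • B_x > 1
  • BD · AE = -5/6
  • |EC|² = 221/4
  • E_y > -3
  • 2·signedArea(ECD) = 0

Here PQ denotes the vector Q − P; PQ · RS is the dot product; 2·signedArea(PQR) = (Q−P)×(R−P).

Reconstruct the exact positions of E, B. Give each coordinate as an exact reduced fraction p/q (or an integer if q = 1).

1. E_x = 0  [2·signedArea(ECD) = 0 ∩ EA · DC = -45/2]
2. E_y = -5/2  [2·signedArea(ECD) = 0 ∩ EA · DC = -45/2]
   → E = (0, -5/2)
3. B_x = 5/3  [line 5·x + 5/2·y + -25/6 = 0 ∩ |BE|² = 125/36]
4. B_y = -5/3  [line 5·x + 5/2·y + -25/6 = 0 ∩ |BE|² = 125/36]
   → B = (5/3, -5/3)

B = (5/3, -5/3)
E = (0, -5/2)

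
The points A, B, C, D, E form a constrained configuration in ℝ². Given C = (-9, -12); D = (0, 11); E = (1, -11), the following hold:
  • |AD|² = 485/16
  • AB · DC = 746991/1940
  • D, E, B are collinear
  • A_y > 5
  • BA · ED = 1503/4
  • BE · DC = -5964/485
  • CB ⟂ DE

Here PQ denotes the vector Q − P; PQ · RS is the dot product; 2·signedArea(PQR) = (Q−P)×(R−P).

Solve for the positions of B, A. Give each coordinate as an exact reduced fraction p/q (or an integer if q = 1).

1. B_x = 497/485  [D, E, B are collinear ∩ CB ⟂ DE]
2. B_y = -5599/485  [D, E, B are collinear ∩ CB ⟂ DE]
   → B = (497/485, -5599/485)
3. A_x = 1/4  [AB · DC = 746991/1940 ∩ BA · ED = 1503/4]
4. A_y = 11/2  [AB · DC = 746991/1940 ∩ BA · ED = 1503/4]
   → A = (1/4, 11/2)

A = (1/4, 11/2)
B = (497/485, -5599/485)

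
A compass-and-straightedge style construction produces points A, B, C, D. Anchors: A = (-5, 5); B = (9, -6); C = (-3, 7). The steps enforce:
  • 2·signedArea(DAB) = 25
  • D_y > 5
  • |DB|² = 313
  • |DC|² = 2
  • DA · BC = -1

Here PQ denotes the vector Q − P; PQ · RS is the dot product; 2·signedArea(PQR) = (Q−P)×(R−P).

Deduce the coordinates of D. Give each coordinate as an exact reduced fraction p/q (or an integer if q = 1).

D = (-4, 6)

1. D_x = -4  [2·signedArea(DAB) = 25 ∩ DA · BC = -1]
2. D_y = 6  [2·signedArea(DAB) = 25 ∩ DA · BC = -1]
   → D = (-4, 6)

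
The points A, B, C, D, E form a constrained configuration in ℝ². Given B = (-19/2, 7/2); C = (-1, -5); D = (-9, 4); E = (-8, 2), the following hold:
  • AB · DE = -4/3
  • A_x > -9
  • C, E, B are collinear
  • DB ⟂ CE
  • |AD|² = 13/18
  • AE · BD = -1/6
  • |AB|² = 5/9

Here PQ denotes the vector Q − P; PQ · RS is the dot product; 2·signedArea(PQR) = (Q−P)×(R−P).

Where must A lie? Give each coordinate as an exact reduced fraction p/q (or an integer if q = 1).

1. A_x = -53/6  [AE · BD = -1/6 ∩ AB · DE = -4/3]
2. A_y = 19/6  [AE · BD = -1/6 ∩ AB · DE = -4/3]
   → A = (-53/6, 19/6)

A = (-53/6, 19/6)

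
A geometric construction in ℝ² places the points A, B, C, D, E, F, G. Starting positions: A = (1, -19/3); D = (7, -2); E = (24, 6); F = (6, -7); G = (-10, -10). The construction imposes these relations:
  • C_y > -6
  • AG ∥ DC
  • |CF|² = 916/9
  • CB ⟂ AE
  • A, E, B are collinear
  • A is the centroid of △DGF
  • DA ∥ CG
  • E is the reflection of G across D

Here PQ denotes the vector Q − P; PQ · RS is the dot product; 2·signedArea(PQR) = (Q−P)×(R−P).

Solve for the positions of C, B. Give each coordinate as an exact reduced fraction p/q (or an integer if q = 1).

1. C_x = -4  [DA ∥ CG ∩ AG ∥ DC]
2. C_y = -17/3  [DA ∥ CG ∩ AG ∥ DC]
   → C = (-4, -17/3)
3. B_x = -15973/6130  [A, E, B are collinear ∩ CB ⟂ AE]
4. B_y = -152027/18390  [A, E, B are collinear ∩ CB ⟂ AE]
   → B = (-15973/6130, -152027/18390)

B = (-15973/6130, -152027/18390)
C = (-4, -17/3)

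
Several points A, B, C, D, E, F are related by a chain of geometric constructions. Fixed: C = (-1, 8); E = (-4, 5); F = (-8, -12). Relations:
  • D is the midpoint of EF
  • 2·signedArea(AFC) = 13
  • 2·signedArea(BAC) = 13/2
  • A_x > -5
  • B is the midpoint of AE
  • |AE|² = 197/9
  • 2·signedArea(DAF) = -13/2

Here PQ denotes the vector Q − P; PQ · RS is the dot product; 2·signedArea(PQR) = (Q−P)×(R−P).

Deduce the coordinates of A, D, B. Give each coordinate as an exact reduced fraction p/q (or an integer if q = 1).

A = (-13/3, 1/3)
B = (-25/6, 8/3)
D = (-6, -7/2)

1. D_x = -6  [D is the midpoint of EF]
2. D_y = -7/2  [D is the midpoint of EF]
   → D = (-6, -7/2)
3. A_x = -13/3  [2·signedArea(AFC) = 13 ∩ 2·signedArea(DAF) = -13/2]
4. A_y = 1/3  [2·signedArea(AFC) = 13 ∩ 2·signedArea(DAF) = -13/2]
   → A = (-13/3, 1/3)
5. B_x = -25/6  [B is the midpoint of AE]
6. B_y = 8/3  [B is the midpoint of AE]
   → B = (-25/6, 8/3)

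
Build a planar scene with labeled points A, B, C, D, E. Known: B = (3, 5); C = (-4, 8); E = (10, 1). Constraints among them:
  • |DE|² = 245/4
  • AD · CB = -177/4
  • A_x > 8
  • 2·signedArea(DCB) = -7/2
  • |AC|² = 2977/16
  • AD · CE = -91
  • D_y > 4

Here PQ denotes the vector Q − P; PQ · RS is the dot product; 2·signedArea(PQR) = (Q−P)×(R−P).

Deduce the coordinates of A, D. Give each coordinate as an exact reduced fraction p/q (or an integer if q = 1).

1. D_x = 3  [line 3·x + 7·y + -81/2 = 0 ∩ |DE|² = 245/4]
2. D_y = 9/2  [line 3·x + 7·y + -81/2 = 0 ∩ |DE|² = 245/4]
   → D = (3, 9/2)
3. A_x = 33/4  [AD · CB = -177/4 ∩ AD · CE = -91]
4. A_y = 2  [AD · CB = -177/4 ∩ AD · CE = -91]
   → A = (33/4, 2)

A = (33/4, 2)
D = (3, 9/2)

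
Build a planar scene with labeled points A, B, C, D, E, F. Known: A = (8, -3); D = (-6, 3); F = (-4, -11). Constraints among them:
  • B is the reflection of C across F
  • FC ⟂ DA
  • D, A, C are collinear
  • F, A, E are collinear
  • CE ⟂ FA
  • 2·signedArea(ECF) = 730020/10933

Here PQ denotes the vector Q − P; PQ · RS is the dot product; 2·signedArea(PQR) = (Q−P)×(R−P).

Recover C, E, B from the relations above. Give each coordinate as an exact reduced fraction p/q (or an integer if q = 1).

B = (-254/29, -641/29)
C = (22/29, 3/29)
E = (1666/377, -2031/377)

1. C_x = 22/29  [D, A, C are collinear ∩ FC ⟂ DA]
2. C_y = 3/29  [D, A, C are collinear ∩ FC ⟂ DA]
   → C = (22/29, 3/29)
3. E_x = 1666/377  [F, A, E are collinear ∩ CE ⟂ FA]
4. E_y = -2031/377  [F, A, E are collinear ∩ CE ⟂ FA]
   → E = (1666/377, -2031/377)
5. B_x = -254/29  [B is the reflection of C across F]
6. B_y = -641/29  [B is the reflection of C across F]
   → B = (-254/29, -641/29)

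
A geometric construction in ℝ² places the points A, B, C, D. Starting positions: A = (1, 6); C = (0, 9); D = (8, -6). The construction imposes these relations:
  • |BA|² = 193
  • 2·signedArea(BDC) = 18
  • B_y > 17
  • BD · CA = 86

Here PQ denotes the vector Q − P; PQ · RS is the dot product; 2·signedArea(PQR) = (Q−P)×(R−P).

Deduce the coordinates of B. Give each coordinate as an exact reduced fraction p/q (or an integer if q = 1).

1. B_x = -6  [2·signedArea(BDC) = 18 ∩ BD · CA = 86]
2. B_y = 18  [2·signedArea(BDC) = 18 ∩ BD · CA = 86]
   → B = (-6, 18)

B = (-6, 18)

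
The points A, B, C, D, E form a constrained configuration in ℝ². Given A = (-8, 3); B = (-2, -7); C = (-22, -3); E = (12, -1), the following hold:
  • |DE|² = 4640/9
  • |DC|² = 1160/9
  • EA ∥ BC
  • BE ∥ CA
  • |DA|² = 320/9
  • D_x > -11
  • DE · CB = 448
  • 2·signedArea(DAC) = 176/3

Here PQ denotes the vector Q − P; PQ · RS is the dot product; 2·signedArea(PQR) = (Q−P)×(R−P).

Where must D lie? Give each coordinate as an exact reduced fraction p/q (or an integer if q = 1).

1. D_x = -32/3  [2·signedArea(DAC) = 176/3 ∩ DE · CB = 448]
2. D_y = -7/3  [2·signedArea(DAC) = 176/3 ∩ DE · CB = 448]
   → D = (-32/3, -7/3)

D = (-32/3, -7/3)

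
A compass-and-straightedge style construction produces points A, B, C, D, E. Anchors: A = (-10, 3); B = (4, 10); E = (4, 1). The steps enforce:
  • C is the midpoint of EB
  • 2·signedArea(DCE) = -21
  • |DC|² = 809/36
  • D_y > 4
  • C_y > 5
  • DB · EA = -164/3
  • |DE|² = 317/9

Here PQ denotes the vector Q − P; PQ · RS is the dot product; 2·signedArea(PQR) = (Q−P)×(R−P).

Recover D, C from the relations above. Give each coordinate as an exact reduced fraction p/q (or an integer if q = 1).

C = (4, 11/2)
D = (-2/3, 14/3)

1. D_x = -2/3  [line 14·x + -2·y + 56/3 = 0 ∩ |DE|² = 317/9]
2. D_y = 14/3  [line 14·x + -2·y + 56/3 = 0 ∩ |DE|² = 317/9]
   → D = (-2/3, 14/3)
3. C_x = 4  [2·signedArea(DCE) = -21 ∩ C is the midpoint of EB]
4. C_y = 11/2  [2·signedArea(DCE) = -21 ∩ C is the midpoint of EB]
   → C = (4, 11/2)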